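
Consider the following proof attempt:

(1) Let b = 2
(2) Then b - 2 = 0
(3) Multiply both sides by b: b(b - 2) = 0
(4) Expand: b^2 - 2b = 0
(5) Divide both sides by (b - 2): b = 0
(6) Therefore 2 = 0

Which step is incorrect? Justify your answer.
Step 5: Divide both sides by (b - 2): b = 0

Step 5 divides both sides by (b - 2). However, since b = 2, we have (b - 2) = 0. Division by zero is undefined, making this step invalid.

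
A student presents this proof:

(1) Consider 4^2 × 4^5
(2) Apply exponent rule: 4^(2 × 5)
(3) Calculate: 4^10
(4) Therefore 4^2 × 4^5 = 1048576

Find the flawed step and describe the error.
Step 2: Apply exponent rule: 4^(2 × 5)

Step 2 incorrectly states that a^b × a^c = a^(b×c). The correct rule is a^b × a^c = a^(b+c). The actual value is 4^2 × 4^5 = 4^7 = 16384, not 4^10 = 1048576.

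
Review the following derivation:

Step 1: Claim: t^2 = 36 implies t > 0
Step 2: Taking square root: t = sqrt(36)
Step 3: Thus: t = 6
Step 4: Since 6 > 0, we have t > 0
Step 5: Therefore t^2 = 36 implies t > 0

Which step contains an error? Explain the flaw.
Step 2: Taking square root: t = sqrt(36)

Step 2 takes the square root and assumes the positive root only. The equation t^2 = 36 actually has two solutions: t = 6 and t = -6. The proof silently assumes t > 0 without justification, then uses this assumption to conclude t > 0, which is circular. The counterexample t = -6 shows the claim is false.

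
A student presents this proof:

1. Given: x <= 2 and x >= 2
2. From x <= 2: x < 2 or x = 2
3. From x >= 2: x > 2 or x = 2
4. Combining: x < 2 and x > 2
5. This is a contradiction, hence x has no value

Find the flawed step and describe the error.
Step 4: Combining: x < 2 and x > 2

Step 4 incorrectly combines the conditions. From x <= 2 and x >= 2, the intersection is x = 2. The error treats the 'or' cases as 'and' requirements. The correct conclusion is that x = 2 is the unique solution, not that no solution exists.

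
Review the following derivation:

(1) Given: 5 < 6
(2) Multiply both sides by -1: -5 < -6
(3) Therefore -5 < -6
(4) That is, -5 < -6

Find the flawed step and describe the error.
Step 2: Multiply both sides by -1: -5 < -6

Step 2 multiplies both sides by -1 but fails to reverse the inequality sign. When multiplying (or dividing) an inequality by a negative number, the direction must be reversed. Since 5 < 6, we should get -5 > -6, i.e., -5 > -6.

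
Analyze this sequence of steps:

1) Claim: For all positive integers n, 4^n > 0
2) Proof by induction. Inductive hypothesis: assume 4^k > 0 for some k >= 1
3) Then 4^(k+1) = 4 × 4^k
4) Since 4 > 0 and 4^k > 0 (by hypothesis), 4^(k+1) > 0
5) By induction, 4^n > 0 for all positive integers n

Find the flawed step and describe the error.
Step 5: By induction, 4^n > 0 for all positive integers n

Step 5 concludes the proof by induction, but no base case was ever established. A valid induction proof requires: (1) a base case proving 4^1 > 0, and (2) an inductive step showing IF 4^k > 0 THEN 4^(k+1) > 0. Steps 2-4 correctly establish the inductive step, but without the base case the conclusion in step 5 does not follow.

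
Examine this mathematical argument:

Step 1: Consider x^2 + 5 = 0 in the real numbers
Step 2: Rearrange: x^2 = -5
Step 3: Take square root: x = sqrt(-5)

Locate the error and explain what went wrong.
Step 3: Take square root: x = sqrt(-5)

Step 3 takes the square root of -5, which is negative. In the real number system, the square root of a negative number is undefined. The equation x^2 + 5 = 0 has no real solutions. Square roots of negative numbers only exist in the complex numbers.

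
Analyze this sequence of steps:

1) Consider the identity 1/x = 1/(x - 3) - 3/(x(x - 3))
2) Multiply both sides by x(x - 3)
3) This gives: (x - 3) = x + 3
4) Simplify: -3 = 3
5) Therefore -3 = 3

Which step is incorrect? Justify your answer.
Step 3: This gives: (x - 3) = x + 3

Step 3 makes a sign error when clearing denominators. Multiplying -3/(x(x - 3)) by x(x - 3) gives -3, not +3. The correct result is (x - 3) = x - 3, which is trivially true, not (x - 3) = x + 3. (Step 1 is a valid identity: 1/(x - 3) - 3/(x(x - 3)) = (x - 3)/(x(x - 3)) = 1/x.)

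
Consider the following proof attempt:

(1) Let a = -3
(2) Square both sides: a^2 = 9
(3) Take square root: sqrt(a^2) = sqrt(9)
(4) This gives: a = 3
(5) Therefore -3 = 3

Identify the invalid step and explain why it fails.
Step 4: This gives: a = 3

Step 4 incorrectly states that sqrt(a^2) = a. The correct identity is sqrt(a^2) = |a|. Since a = -3 < 0, we have sqrt(a^2) = |-3| = 3, not a = -3.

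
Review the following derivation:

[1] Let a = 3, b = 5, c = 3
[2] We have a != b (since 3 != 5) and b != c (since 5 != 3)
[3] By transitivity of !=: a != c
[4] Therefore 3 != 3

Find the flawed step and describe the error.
Step 3: By transitivity of !=: a != c

Step 3 incorrectly applies transitivity to the '!=' relation. Transitivity states: if a R b and b R c, then a R c. However, '!=' is not transitive. Counterexample: 3 != 5 and 5 != 3, but 3 = 3 (both equal 3). Transitivity holds for relations like <, <=, =, but not for !=.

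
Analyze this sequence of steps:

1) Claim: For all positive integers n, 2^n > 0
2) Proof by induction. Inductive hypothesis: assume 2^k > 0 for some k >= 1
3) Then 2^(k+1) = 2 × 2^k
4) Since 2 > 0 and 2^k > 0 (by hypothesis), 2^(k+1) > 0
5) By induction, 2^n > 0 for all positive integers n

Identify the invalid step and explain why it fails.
Step 5: By induction, 2^n > 0 for all positive integers n

Step 5 concludes the proof by induction, but no base case was ever established. A valid induction proof requires: (1) a base case proving 2^1 > 0, and (2) an inductive step showing IF 2^k > 0 THEN 2^(k+1) > 0. Steps 2-4 correctly establish the inductive step, but without the base case the conclusion in step 5 does not follow.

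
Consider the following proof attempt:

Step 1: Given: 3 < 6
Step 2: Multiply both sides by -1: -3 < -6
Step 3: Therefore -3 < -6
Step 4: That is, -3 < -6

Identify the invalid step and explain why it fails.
Step 2: Multiply both sides by -1: -3 < -6

Step 2 multiplies both sides by -1 but fails to reverse the inequality sign. When multiplying (or dividing) an inequality by a negative number, the direction must be reversed. Since 3 < 6, we should get -3 > -6, i.e., -3 > -6.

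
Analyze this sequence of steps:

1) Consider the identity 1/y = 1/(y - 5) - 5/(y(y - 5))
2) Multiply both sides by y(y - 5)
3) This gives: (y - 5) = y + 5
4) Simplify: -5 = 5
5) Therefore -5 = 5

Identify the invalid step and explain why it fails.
Step 3: This gives: (y - 5) = y + 5

Step 3 makes a sign error when clearing denominators. Multiplying -5/(y(y - 5)) by y(y - 5) gives -5, not +5. The correct result is (y - 5) = y - 5, which is trivially true, not (y - 5) = y + 5. (Step 1 is a valid identity: 1/(y - 5) - 5/(y(y - 5)) = (y - 5)/(y(y - 5)) = 1/y.)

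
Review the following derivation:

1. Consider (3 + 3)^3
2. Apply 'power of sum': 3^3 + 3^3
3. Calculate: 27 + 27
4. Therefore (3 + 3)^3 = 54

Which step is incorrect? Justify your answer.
Step 2: Apply 'power of sum': 3^3 + 3^3

Step 2 incorrectly applies a non-existent rule '(a+b)^n = a^n + b^n'. This is false in general. The correct expansion uses the binomial theorem. The actual value is (3 + 3)^3 = 6^3 = 216, not 54.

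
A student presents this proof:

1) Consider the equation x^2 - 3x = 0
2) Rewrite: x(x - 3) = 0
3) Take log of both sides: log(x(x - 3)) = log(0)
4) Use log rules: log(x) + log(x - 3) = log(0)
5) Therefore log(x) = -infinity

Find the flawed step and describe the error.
Step 3: Take log of both sides: log(x(x - 3)) = log(0)

Step 3 takes the logarithm of both sides, resulting in log(0) on the right side. The logarithm is only defined for positive numbers; log(0) is undefined (approaches negative infinity). This operation is invalid.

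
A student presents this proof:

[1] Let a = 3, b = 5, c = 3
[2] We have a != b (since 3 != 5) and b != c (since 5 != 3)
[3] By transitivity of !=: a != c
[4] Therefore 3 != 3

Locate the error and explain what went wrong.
Step 3: By transitivity of !=: a != c

Step 3 incorrectly applies transitivity to the '!=' relation. Transitivity states: if a R b and b R c, then a R c. However, '!=' is not transitive. Counterexample: 3 != 5 and 5 != 3, but 3 = 3 (both equal 3). Transitivity holds for relations like <, <=, =, but not for !=.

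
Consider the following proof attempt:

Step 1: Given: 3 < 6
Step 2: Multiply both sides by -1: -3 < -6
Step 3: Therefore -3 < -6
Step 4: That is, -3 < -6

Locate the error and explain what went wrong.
Step 2: Multiply both sides by -1: -3 < -6

Step 2 multiplies both sides by -1 but fails to reverse the inequality sign. When multiplying (or dividing) an inequality by a negative number, the direction must be reversed. Since 3 < 6, we should get -3 > -6, i.e., -3 > -6.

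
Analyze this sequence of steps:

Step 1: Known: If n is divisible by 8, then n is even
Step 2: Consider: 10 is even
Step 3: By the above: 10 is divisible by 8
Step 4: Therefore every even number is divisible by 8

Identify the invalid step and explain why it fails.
Step 3: By the above: 10 is divisible by 8

Step 3 commits the fallacy of affirming the consequent. The known fact 'divisible by 8 → even' does NOT imply 'even → divisible by 8'. That would be the converse, which is false. For example, 10 is even but 10 ÷ 8 = 1.25, which is not an integer.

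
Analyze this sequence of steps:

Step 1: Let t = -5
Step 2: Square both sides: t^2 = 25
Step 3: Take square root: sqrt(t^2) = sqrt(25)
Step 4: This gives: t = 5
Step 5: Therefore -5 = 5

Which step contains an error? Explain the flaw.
Step 4: This gives: t = 5

Step 4 incorrectly states that sqrt(t^2) = t. The correct identity is sqrt(t^2) = |t|. Since t = -5 < 0, we have sqrt(t^2) = |-5| = 5, not t = -5.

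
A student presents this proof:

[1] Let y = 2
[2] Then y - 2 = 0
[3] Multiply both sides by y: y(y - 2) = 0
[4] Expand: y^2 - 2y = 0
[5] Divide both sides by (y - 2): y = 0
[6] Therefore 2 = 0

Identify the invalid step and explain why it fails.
Step 5: Divide both sides by (y - 2): y = 0

Step 5 divides both sides by (y - 2). However, since y = 2, we have (y - 2) = 0. Division by zero is undefined, making this step invalid.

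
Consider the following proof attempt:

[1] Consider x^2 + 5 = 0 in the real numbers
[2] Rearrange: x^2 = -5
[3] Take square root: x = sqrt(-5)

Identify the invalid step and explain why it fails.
Step 3: Take square root: x = sqrt(-5)

Step 3 takes the square root of -5, which is negative. In the real number system, the square root of a negative number is undefined. The equation x^2 + 5 = 0 has no real solutions. Square roots of negative numbers only exist in the complex numbers.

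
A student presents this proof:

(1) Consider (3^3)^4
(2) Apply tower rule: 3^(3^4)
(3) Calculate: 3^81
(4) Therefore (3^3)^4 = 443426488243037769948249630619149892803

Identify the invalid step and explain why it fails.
Step 2: Apply tower rule: 3^(3^4)

Step 2 incorrectly states that (a^b)^c = a^(b^c). The correct rule is (a^b)^c = a^(b×c). The actual value is (3^3)^4 = 3^12 = 531441, not 3^81 = 443426488243037769948249630619149892803.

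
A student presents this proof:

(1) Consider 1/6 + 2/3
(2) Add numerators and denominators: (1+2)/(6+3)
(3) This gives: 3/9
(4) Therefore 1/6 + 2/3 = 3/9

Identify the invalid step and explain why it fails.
Step 2: Add numerators and denominators: (1+2)/(6+3)

Step 2 incorrectly adds fractions by separately adding numerators and denominators. This is wrong. The correct method requires a common denominator: 1/6 + 2/3 = (1×3 + 2×6)/(6×3) = 15/18 = 5/6. The method used gives 3/9, which is different.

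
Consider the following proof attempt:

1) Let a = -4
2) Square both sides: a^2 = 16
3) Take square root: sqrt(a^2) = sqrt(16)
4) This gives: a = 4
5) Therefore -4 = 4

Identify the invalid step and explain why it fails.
Step 4: This gives: a = 4

Step 4 incorrectly states that sqrt(a^2) = a. The correct identity is sqrt(a^2) = |a|. Since a = -4 < 0, we have sqrt(a^2) = |-4| = 4, not a = -4.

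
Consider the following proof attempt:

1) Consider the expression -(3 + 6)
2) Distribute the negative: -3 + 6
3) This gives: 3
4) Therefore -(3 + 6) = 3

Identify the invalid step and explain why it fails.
Step 2: Distribute the negative: -3 + 6

Step 2 incorrectly distributes the negative sign. The correct distribution is -(3 + 6) = -3 - 6 = -9. The negative must be applied to both terms, not just the first. The error treats -(3 + 6) as -3 + 6, which equals 3 instead of -9.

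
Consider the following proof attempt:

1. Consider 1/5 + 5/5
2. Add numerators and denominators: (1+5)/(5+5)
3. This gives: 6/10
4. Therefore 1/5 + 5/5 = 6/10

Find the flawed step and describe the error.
Step 2: Add numerators and denominators: (1+5)/(5+5)

Step 2 incorrectly adds fractions by separately adding numerators and denominators. This is wrong. The correct method requires a common denominator: 1/5 + 5/5 = (1×5 + 5×5)/(5×5) = 30/25 = 6/5. The method used gives 6/10, which is different.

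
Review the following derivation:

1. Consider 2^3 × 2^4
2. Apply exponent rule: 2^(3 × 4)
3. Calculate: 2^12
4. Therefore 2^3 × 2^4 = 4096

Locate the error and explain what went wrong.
Step 2: Apply exponent rule: 2^(3 × 4)

Step 2 incorrectly states that a^b × a^c = a^(b×c). The correct rule is a^b × a^c = a^(b+c). The actual value is 2^3 × 2^4 = 2^7 = 128, not 2^12 = 4096.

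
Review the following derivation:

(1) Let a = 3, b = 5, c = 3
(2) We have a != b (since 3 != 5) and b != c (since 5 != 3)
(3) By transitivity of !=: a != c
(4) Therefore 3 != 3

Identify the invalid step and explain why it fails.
Step 3: By transitivity of !=: a != c

Step 3 incorrectly applies transitivity to the '!=' relation. Transitivity states: if a R b and b R c, then a R c. However, '!=' is not transitive. Counterexample: 3 != 5 and 5 != 3, but 3 = 3 (both equal 3). Transitivity holds for relations like <, <=, =, but not for !=.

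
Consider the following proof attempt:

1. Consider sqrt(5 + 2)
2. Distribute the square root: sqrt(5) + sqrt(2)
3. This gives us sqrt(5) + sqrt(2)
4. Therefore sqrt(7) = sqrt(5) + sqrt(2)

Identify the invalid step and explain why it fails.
Step 2: Distribute the square root: sqrt(5) + sqrt(2)

Step 2 incorrectly 'distributes' the square root over addition. The square root function does not distribute: sqrt(a + b) ≠ sqrt(a) + sqrt(b). In fact, sqrt(5 + 2) = sqrt(7) ≈ 2.6458, while sqrt(5) + sqrt(2) ≈ 3.6503.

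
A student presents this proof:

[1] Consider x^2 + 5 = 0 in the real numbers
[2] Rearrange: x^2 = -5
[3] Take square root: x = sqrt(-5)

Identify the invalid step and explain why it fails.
Step 3: Take square root: x = sqrt(-5)

Step 3 takes the square root of -5, which is negative. In the real number system, the square root of a negative number is undefined. The equation x^2 + 5 = 0 has no real solutions. Square roots of negative numbers only exist in the complex numbers.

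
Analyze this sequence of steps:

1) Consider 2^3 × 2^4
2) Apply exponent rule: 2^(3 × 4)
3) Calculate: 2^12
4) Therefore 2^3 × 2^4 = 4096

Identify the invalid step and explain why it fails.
Step 2: Apply exponent rule: 2^(3 × 4)

Step 2 incorrectly states that a^b × a^c = a^(b×c). The correct rule is a^b × a^c = a^(b+c). The actual value is 2^3 × 2^4 = 2^7 = 128, not 2^12 = 4096.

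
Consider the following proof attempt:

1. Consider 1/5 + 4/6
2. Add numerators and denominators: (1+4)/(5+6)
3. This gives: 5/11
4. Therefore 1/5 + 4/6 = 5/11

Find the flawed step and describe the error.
Step 2: Add numerators and denominators: (1+4)/(5+6)

Step 2 incorrectly adds fractions by separately adding numerators and denominators. This is wrong. The correct method requires a common denominator: 1/5 + 4/6 = (1×6 + 4×5)/(5×6) = 26/30 = 13/15. The method used gives 5/11, which is different.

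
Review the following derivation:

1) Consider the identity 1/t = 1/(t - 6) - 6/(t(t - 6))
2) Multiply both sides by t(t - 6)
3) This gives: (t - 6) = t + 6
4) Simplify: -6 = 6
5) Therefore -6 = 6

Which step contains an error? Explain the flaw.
Step 3: This gives: (t - 6) = t + 6

Step 3 makes a sign error when clearing denominators. Multiplying -6/(t(t - 6)) by t(t - 6) gives -6, not +6. The correct result is (t - 6) = t - 6, which is trivially true, not (t - 6) = t + 6. (Step 1 is a valid identity: 1/(t - 6) - 6/(t(t - 6)) = (t - 6)/(t(t - 6)) = 1/t.)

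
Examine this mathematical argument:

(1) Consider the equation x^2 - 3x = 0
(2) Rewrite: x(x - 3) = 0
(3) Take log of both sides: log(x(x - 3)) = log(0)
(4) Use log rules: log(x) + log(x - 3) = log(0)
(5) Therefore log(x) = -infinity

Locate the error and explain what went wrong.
Step 3: Take log of both sides: log(x(x - 3)) = log(0)

Step 3 takes the logarithm of both sides, resulting in log(0) on the right side. The logarithm is only defined for positive numbers; log(0) is undefined (approaches negative infinity). This operation is invalid.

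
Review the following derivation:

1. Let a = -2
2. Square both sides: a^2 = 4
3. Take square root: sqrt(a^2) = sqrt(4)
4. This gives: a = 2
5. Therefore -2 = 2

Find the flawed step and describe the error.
Step 4: This gives: a = 2

Step 4 incorrectly states that sqrt(a^2) = a. The correct identity is sqrt(a^2) = |a|. Since a = -2 < 0, we have sqrt(a^2) = |-2| = 2, not a = -2.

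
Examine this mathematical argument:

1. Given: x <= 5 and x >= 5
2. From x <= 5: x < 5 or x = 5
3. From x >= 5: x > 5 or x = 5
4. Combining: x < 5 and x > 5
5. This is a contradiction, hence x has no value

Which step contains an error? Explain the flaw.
Step 4: Combining: x < 5 and x > 5

Step 4 incorrectly combines the conditions. From x <= 5 and x >= 5, the intersection is x = 5. The error treats the 'or' cases as 'and' requirements. The correct conclusion is that x = 5 is the unique solution, not that no solution exists.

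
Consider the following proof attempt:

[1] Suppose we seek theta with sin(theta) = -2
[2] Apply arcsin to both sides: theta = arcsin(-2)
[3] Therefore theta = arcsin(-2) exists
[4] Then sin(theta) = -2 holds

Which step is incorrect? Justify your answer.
Step 2: Apply arcsin to both sides: theta = arcsin(-2)

Step 2 applies arcsin to -2. However, arcsin(x) is only defined for x in [-1, 1] because sin(theta) can only produce values in that range. Since |-2| > 1, arcsin(-2) is undefined. There is no angle whose sine equals -2.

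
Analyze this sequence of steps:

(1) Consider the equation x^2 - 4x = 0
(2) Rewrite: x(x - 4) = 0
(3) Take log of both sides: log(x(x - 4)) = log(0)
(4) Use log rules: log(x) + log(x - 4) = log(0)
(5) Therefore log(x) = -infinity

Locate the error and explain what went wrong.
Step 3: Take log of both sides: log(x(x - 4)) = log(0)

Step 3 takes the logarithm of both sides, resulting in log(0) on the right side. The logarithm is only defined for positive numbers; log(0) is undefined (approaches negative infinity). This operation is invalid.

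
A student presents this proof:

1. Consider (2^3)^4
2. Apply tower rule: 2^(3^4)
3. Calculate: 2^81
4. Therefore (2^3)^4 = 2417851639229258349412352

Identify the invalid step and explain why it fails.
Step 2: Apply tower rule: 2^(3^4)

Step 2 incorrectly states that (a^b)^c = a^(b^c). The correct rule is (a^b)^c = a^(b×c). The actual value is (2^3)^4 = 2^12 = 4096, not 2^81 = 2417851639229258349412352.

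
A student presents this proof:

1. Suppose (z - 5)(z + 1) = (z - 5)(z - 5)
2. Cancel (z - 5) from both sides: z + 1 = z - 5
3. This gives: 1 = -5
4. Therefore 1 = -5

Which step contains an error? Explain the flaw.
Step 2: Cancel (z - 5) from both sides: z + 1 = z - 5

Step 2 cancels (z - 5) from both sides. This is only valid if (z - 5) ≠ 0, i.e., z ≠ 5. When z = 5, both sides equal zero regardless of the other factors. The correct approach requires considering z = 5 as a separate case.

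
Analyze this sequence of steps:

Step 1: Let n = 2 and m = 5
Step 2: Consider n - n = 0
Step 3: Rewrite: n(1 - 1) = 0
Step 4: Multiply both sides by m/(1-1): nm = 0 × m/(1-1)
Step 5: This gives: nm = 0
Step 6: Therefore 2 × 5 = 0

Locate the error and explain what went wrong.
Step 4: Multiply both sides by m/(1-1): nm = 0 × m/(1-1)

Step 4 multiplies both sides by m/(1-1). However, 1-1 = 0, so this is multiplication by m/0, which is undefined. We cannot multiply by an undefined expression.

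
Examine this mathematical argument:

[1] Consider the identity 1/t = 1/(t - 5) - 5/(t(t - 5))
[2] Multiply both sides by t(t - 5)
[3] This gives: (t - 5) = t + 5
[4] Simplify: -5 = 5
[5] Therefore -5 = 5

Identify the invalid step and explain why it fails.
Step 3: This gives: (t - 5) = t + 5

Step 3 makes a sign error when clearing denominators. Multiplying -5/(t(t - 5)) by t(t - 5) gives -5, not +5. The correct result is (t - 5) = t - 5, which is trivially true, not (t - 5) = t + 5. (Step 1 is a valid identity: 1/(t - 5) - 5/(t(t - 5)) = (t - 5)/(t(t - 5)) = 1/t.)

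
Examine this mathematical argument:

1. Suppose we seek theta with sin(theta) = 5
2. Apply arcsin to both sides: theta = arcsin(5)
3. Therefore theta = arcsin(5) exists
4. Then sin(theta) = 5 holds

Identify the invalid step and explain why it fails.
Step 2: Apply arcsin to both sides: theta = arcsin(5)

Step 2 applies arcsin to 5. However, arcsin(x) is only defined for x in [-1, 1] because sin(theta) can only produce values in that range. Since |5| > 1, arcsin(5) is undefined. There is no angle whose sine equals 5.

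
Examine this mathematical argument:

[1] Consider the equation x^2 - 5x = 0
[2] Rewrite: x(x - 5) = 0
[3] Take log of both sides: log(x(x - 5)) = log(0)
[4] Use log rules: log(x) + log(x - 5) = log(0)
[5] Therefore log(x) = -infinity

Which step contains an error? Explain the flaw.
Step 3: Take log of both sides: log(x(x - 5)) = log(0)

Step 3 takes the logarithm of both sides, resulting in log(0) on the right side. The logarithm is only defined for positive numbers; log(0) is undefined (approaches negative infinity). This operation is invalid.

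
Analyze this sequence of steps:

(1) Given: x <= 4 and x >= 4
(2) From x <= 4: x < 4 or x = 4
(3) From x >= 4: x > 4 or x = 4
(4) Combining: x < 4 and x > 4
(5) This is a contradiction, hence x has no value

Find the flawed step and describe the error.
Step 4: Combining: x < 4 and x > 4

Step 4 incorrectly combines the conditions. From x <= 4 and x >= 4, the intersection is x = 4. The error treats the 'or' cases as 'and' requirements. The correct conclusion is that x = 4 is the unique solution, not that no solution exists.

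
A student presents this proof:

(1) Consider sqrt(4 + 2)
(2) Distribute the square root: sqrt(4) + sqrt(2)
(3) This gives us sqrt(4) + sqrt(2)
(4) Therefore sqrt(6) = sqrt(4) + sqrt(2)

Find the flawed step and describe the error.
Step 2: Distribute the square root: sqrt(4) + sqrt(2)

Step 2 incorrectly 'distributes' the square root over addition. The square root function does not distribute: sqrt(a + b) ≠ sqrt(a) + sqrt(b). In fact, sqrt(4 + 2) = sqrt(6) ≈ 2.4495, while sqrt(4) + sqrt(2) ≈ 3.4142.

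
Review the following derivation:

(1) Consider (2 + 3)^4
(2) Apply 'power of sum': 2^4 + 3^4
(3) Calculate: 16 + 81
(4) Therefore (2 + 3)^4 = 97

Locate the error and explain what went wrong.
Step 2: Apply 'power of sum': 2^4 + 3^4

Step 2 incorrectly applies a non-existent rule '(a+b)^n = a^n + b^n'. This is false in general. The correct expansion uses the binomial theorem. The actual value is (2 + 3)^4 = 5^4 = 625, not 97.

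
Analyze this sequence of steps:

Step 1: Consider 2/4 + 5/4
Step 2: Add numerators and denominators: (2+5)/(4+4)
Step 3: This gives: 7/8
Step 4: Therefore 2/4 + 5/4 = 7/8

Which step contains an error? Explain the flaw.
Step 2: Add numerators and denominators: (2+5)/(4+4)

Step 2 incorrectly adds fractions by separately adding numerators and denominators. This is wrong. The correct method requires a common denominator: 2/4 + 5/4 = (2×4 + 5×4)/(4×4) = 28/16 = 7/4. The method used gives 7/8, which is different.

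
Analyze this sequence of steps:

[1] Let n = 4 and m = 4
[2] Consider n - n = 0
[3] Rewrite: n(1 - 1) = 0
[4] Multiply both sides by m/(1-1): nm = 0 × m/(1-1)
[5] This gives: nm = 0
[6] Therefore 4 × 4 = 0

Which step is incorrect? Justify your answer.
Step 4: Multiply both sides by m/(1-1): nm = 0 × m/(1-1)

Step 4 multiplies both sides by m/(1-1). However, 1-1 = 0, so this is multiplication by m/0, which is undefined. We cannot multiply by an undefined expression.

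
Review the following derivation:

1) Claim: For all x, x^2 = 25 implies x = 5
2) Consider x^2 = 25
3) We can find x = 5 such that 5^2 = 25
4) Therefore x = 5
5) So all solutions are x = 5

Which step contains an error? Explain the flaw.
Step 4: Therefore x = 5

Step 4 incorrectly concludes that x = 5 is the only solution. The proof shows that x = 5 is A solution (existence), but does not show it is the ONLY solution (uniqueness). In fact, x = -5 is also a solution since (-5)^2 = 25. Finding one solution doesn't prove there are no others.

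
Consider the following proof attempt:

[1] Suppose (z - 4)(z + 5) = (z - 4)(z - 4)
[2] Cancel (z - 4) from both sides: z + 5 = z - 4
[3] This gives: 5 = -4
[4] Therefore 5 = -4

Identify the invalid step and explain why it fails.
Step 2: Cancel (z - 4) from both sides: z + 5 = z - 4

Step 2 cancels (z - 4) from both sides. This is only valid if (z - 4) ≠ 0, i.e., z ≠ 4. When z = 4, both sides equal zero regardless of the other factors. The correct approach requires considering z = 4 as a separate case.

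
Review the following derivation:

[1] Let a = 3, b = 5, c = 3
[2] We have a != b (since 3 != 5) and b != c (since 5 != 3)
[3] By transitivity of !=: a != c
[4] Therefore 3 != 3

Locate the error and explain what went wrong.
Step 3: By transitivity of !=: a != c

Step 3 incorrectly applies transitivity to the '!=' relation. Transitivity states: if a R b and b R c, then a R c. However, '!=' is not transitive. Counterexample: 3 != 5 and 5 != 3, but 3 = 3 (both equal 3). Transitivity holds for relations like <, <=, =, but not for !=.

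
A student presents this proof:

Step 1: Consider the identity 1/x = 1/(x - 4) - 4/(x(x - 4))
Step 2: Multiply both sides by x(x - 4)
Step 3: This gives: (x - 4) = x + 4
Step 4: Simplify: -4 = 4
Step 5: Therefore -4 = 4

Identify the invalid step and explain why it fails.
Step 3: This gives: (x - 4) = x + 4

Step 3 makes a sign error when clearing denominators. Multiplying -4/(x(x - 4)) by x(x - 4) gives -4, not +4. The correct result is (x - 4) = x - 4, which is trivially true, not (x - 4) = x + 4. (Step 1 is a valid identity: 1/(x - 4) - 4/(x(x - 4)) = (x - 4)/(x(x - 4)) = 1/x.)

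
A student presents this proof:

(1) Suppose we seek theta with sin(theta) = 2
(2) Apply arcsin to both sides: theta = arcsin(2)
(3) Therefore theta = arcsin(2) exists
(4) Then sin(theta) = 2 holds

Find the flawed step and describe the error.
Step 2: Apply arcsin to both sides: theta = arcsin(2)

Step 2 applies arcsin to 2. However, arcsin(x) is only defined for x in [-1, 1] because sin(theta) can only produce values in that range. Since |2| > 1, arcsin(2) is undefined. There is no angle whose sine equals 2.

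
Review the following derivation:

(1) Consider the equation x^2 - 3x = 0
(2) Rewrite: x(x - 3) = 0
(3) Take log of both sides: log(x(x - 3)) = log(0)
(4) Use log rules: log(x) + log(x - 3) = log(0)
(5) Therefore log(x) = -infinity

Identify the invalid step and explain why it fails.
Step 3: Take log of both sides: log(x(x - 3)) = log(0)

Step 3 takes the logarithm of both sides, resulting in log(0) on the right side. The logarithm is only defined for positive numbers; log(0) is undefined (approaches negative infinity). This operation is invalid.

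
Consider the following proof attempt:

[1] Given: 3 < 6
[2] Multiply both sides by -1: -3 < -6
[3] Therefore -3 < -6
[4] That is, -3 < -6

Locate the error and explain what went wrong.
Step 2: Multiply both sides by -1: -3 < -6

Step 2 multiplies both sides by -1 but fails to reverse the inequality sign. When multiplying (or dividing) an inequality by a negative number, the direction must be reversed. Since 3 < 6, we should get -3 > -6, i.e., -3 > -6.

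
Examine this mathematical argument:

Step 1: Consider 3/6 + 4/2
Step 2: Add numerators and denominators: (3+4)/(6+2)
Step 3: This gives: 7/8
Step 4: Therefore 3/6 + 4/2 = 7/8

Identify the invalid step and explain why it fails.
Step 2: Add numerators and denominators: (3+4)/(6+2)

Step 2 incorrectly adds fractions by separately adding numerators and denominators. This is wrong. The correct method requires a common denominator: 3/6 + 4/2 = (3×2 + 4×6)/(6×2) = 30/12 = 5/2. The method used gives 7/8, which is different.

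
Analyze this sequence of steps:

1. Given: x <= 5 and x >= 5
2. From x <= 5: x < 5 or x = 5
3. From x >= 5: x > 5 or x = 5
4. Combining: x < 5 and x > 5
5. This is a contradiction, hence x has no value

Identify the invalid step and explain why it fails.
Step 4: Combining: x < 5 and x > 5

Step 4 incorrectly combines the conditions. From x <= 5 and x >= 5, the intersection is x = 5. The error treats the 'or' cases as 'and' requirements. The correct conclusion is that x = 5 is the unique solution, not that no solution exists.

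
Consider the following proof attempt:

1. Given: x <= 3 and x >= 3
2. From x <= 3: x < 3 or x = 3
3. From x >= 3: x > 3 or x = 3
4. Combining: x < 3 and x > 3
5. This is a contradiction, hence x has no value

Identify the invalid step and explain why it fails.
Step 4: Combining: x < 3 and x > 3

Step 4 incorrectly combines the conditions. From x <= 3 and x >= 3, the intersection is x = 3. The error treats the 'or' cases as 'and' requirements. The correct conclusion is that x = 3 is the unique solution, not that no solution exists.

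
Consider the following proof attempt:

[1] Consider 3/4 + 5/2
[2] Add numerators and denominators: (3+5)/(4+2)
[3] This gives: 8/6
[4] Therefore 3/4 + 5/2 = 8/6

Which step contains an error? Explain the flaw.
Step 2: Add numerators and denominators: (3+5)/(4+2)

Step 2 incorrectly adds fractions by separately adding numerators and denominators. This is wrong. The correct method requires a common denominator: 3/4 + 5/2 = (3×2 + 5×4)/(4×2) = 26/8 = 13/4. The method used gives 8/6, which is different.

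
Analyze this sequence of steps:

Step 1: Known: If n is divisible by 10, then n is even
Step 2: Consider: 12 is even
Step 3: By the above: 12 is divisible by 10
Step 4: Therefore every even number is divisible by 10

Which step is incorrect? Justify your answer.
Step 3: By the above: 12 is divisible by 10

Step 3 commits the fallacy of affirming the consequent. The known fact 'divisible by 10 → even' does NOT imply 'even → divisible by 10'. That would be the converse, which is false. For example, 12 is even but 12 ÷ 10 = 1.20, which is not an integer.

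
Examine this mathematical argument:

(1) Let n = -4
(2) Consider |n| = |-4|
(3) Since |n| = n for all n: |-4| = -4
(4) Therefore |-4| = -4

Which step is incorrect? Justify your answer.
Step 3: Since |n| = n for all n: |-4| = -4

Step 3 incorrectly states that |n| = n for all n. The correct definition is |n| = n when n >= 0, and |n| = -n when n < 0. Since -4 < 0, we have |-4| = -(-4) = 4, not -4.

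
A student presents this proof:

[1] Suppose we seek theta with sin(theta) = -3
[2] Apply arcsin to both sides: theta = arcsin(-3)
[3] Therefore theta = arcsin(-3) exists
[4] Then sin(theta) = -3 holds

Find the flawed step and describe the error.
Step 2: Apply arcsin to both sides: theta = arcsin(-3)

Step 2 applies arcsin to -3. However, arcsin(x) is only defined for x in [-1, 1] because sin(theta) can only produce values in that range. Since |-3| > 1, arcsin(-3) is undefined. There is no angle whose sine equals -3.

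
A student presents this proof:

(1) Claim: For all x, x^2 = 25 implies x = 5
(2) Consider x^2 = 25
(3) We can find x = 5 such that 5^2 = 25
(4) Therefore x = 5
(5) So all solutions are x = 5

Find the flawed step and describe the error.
Step 4: Therefore x = 5

Step 4 incorrectly concludes that x = 5 is the only solution. The proof shows that x = 5 is A solution (existence), but does not show it is the ONLY solution (uniqueness). In fact, x = -5 is also a solution since (-5)^2 = 25. Finding one solution doesn't prove there are no others.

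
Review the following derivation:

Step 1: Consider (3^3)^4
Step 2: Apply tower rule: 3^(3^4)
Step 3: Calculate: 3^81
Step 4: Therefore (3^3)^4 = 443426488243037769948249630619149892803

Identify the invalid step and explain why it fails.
Step 2: Apply tower rule: 3^(3^4)

Step 2 incorrectly states that (a^b)^c = a^(b^c). The correct rule is (a^b)^c = a^(b×c). The actual value is (3^3)^4 = 3^12 = 531441, not 3^81 = 443426488243037769948249630619149892803.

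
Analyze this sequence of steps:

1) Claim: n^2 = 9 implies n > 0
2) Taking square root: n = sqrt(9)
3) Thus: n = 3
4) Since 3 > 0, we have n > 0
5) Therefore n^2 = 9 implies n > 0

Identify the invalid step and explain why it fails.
Step 2: Taking square root: n = sqrt(9)

Step 2 takes the square root and assumes the positive root only. The equation n^2 = 9 actually has two solutions: n = 3 and n = -3. The proof silently assumes n > 0 without justification, then uses this assumption to conclude n > 0, which is circular. The counterexample n = -3 shows the claim is false.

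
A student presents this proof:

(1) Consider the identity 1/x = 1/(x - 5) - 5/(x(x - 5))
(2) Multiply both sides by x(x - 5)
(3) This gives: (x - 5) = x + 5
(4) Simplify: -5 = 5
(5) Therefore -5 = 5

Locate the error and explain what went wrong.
Step 3: This gives: (x - 5) = x + 5

Step 3 makes a sign error when clearing denominators. Multiplying -5/(x(x - 5)) by x(x - 5) gives -5, not +5. The correct result is (x - 5) = x - 5, which is trivially true, not (x - 5) = x + 5. (Step 1 is a valid identity: 1/(x - 5) - 5/(x(x - 5)) = (x - 5)/(x(x - 5)) = 1/x.)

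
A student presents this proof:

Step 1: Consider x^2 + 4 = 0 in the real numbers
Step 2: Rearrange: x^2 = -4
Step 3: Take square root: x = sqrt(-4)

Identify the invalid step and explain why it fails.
Step 3: Take square root: x = sqrt(-4)

Step 3 takes the square root of -4, which is negative. In the real number system, the square root of a negative number is undefined. The equation x^2 + 4 = 0 has no real solutions. Square roots of negative numbers only exist in the complex numbers.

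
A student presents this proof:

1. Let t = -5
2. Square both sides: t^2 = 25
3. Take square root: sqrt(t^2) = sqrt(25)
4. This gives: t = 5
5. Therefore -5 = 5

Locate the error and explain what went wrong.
Step 4: This gives: t = 5

Step 4 incorrectly states that sqrt(t^2) = t. The correct identity is sqrt(t^2) = |t|. Since t = -5 < 0, we have sqrt(t^2) = |-5| = 5, not t = -5.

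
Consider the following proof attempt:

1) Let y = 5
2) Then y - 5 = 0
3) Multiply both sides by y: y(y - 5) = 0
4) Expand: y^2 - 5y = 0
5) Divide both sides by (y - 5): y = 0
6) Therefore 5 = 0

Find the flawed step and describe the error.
Step 5: Divide both sides by (y - 5): y = 0

Step 5 divides both sides by (y - 5). However, since y = 5, we have (y - 5) = 0. Division by zero is undefined, making this step invalid.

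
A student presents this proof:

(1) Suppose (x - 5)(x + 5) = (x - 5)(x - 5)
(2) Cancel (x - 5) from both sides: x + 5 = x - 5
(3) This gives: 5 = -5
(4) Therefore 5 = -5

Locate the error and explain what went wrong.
Step 2: Cancel (x - 5) from both sides: x + 5 = x - 5

Step 2 cancels (x - 5) from both sides. This is only valid if (x - 5) ≠ 0, i.e., x ≠ 5. When x = 5, both sides equal zero regardless of the other factors. The correct approach requires considering x = 5 as a separate case.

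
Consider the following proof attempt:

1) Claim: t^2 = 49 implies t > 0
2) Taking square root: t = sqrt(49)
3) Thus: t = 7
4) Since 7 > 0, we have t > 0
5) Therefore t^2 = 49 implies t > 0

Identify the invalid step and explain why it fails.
Step 2: Taking square root: t = sqrt(49)

Step 2 takes the square root and assumes the positive root only. The equation t^2 = 49 actually has two solutions: t = 7 and t = -7. The proof silently assumes t > 0 without justification, then uses this assumption to conclude t > 0, which is circular. The counterexample t = -7 shows the claim is false.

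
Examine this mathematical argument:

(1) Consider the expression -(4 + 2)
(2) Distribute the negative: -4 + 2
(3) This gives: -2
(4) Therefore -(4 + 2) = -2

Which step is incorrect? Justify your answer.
Step 2: Distribute the negative: -4 + 2

Step 2 incorrectly distributes the negative sign. The correct distribution is -(4 + 2) = -4 - 2 = -6. The negative must be applied to both terms, not just the first. The error treats -(4 + 2) as -4 + 2, which equals -2 instead of -6.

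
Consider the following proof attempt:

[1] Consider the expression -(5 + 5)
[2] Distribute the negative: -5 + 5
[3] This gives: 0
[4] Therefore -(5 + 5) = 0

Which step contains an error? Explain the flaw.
Step 2: Distribute the negative: -5 + 5

Step 2 incorrectly distributes the negative sign. The correct distribution is -(5 + 5) = -5 - 5 = -10. The negative must be applied to both terms, not just the first. The error treats -(5 + 5) as -5 + 5, which equals 0 instead of -10.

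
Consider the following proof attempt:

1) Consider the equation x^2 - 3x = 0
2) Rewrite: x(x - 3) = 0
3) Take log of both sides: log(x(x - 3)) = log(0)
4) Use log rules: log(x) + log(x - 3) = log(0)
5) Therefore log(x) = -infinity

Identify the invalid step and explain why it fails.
Step 3: Take log of both sides: log(x(x - 3)) = log(0)

Step 3 takes the logarithm of both sides, resulting in log(0) on the right side. The logarithm is only defined for positive numbers; log(0) is undefined (approaches negative infinity). This operation is invalid.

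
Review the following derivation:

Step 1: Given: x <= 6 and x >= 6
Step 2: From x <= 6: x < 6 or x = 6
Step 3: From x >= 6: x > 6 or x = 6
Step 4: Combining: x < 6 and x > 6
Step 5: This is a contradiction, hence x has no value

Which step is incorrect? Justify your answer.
Step 4: Combining: x < 6 and x > 6

Step 4 incorrectly combines the conditions. From x <= 6 and x >= 6, the intersection is x = 6. The error treats the 'or' cases as 'and' requirements. The correct conclusion is that x = 6 is the unique solution, not that no solution exists.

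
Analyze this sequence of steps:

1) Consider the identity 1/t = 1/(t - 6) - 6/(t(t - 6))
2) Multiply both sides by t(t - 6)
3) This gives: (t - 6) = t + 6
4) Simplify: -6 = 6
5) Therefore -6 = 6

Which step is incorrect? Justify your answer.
Step 3: This gives: (t - 6) = t + 6

Step 3 makes a sign error when clearing denominators. Multiplying -6/(t(t - 6)) by t(t - 6) gives -6, not +6. The correct result is (t - 6) = t - 6, which is trivially true, not (t - 6) = t + 6. (Step 1 is a valid identity: 1/(t - 6) - 6/(t(t - 6)) = (t - 6)/(t(t - 6)) = 1/t.)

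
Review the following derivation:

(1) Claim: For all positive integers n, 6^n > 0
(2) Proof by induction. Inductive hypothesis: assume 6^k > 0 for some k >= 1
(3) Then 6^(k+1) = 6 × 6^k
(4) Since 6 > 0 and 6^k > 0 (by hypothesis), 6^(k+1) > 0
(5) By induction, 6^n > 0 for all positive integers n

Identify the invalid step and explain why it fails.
Step 5: By induction, 6^n > 0 for all positive integers n

Step 5 concludes the proof by induction, but no base case was ever established. A valid induction proof requires: (1) a base case proving 6^1 > 0, and (2) an inductive step showing IF 6^k > 0 THEN 6^(k+1) > 0. Steps 2-4 correctly establish the inductive step, but without the base case the conclusion in step 5 does not follow.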